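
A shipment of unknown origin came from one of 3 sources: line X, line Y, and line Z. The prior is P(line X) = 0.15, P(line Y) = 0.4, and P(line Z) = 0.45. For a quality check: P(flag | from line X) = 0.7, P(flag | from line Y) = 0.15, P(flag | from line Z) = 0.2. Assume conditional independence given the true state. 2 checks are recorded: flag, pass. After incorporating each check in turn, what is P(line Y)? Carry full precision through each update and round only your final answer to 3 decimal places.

Each posterior becomes the prior for the next update.
After 'flag': normaliser = 0.7·0.1500 + 0.15·0.4000 + 0.2·0.4500; P(line X) ≈ 0.4118, P(line Y) ≈ 0.2353, P(line Z) ≈ 0.3529
After 'pass': normaliser = 0.3·0.4118 + 0.85·0.2353 + 0.8·0.3529; P(line X) ≈ 0.2039, P(line Y) ≈ 0.3301, P(line Z) ≈ 0.4660

0.330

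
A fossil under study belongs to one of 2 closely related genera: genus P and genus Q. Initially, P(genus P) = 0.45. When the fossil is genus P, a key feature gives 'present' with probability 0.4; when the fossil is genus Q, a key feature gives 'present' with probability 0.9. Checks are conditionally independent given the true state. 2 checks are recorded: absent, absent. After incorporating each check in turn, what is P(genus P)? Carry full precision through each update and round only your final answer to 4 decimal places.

0.9672

After 'absent': P(genus P) = 0.6·0.4500 / (0.6·0.4500 + 0.1·0.5500) ≈ 0.8308
After 'absent': P(genus P) = 0.6·0.8308 / (0.6·0.8308 + 0.1·0.1692) ≈ 0.9672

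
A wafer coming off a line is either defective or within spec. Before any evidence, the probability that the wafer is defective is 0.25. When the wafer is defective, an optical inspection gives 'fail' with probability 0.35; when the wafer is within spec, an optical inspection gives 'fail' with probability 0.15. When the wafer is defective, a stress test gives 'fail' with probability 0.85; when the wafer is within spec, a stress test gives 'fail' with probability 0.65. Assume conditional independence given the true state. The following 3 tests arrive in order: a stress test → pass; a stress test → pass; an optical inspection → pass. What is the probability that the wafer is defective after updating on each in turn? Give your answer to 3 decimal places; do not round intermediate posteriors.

0.045

After a stress test='pass': P(defective) = 0.15·0.2500 / (0.15·0.2500 + 0.35·0.7500) ≈ 0.1250
After a stress test='pass': P(defective) = 0.15·0.1250 / (0.15·0.1250 + 0.35·0.8750) ≈ 0.0577
After an optical inspection='pass': P(defective) = 0.65·0.0577 / (0.65·0.0577 + 0.85·0.9423) ≈ 0.0447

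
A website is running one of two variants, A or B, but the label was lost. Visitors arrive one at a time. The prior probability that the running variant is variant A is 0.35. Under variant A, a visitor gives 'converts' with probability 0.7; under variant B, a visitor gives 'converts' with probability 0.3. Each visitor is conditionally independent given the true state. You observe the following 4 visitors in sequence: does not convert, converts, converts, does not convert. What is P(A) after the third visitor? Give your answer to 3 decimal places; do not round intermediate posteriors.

After 'does not convert': P(A) = 0.3·0.3500 / (0.3·0.3500 + 0.7·0.6500) ≈ 0.1875
After 'converts': P(A) = 0.7·0.1875 / (0.7·0.1875 + 0.3·0.8125) ≈ 0.3500
After 'converts': P(A) = 0.7·0.3500 / (0.7·0.3500 + 0.3·0.6500) ≈ 0.5568

0.557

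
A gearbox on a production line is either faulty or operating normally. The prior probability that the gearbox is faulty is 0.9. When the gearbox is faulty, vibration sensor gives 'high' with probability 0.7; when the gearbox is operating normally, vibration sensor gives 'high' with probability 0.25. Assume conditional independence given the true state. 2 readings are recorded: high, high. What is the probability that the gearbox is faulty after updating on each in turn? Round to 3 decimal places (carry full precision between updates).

Apply Bayes' rule sequentially, carrying P(faulty) forward.
After 'high': P(faulty) = 0.7·0.9000 / (0.7·0.9000 + 0.25·0.1000) ≈ 0.9618
After 'high': P(faulty) = 0.7·0.9618 / (0.7·0.9618 + 0.25·0.0382) ≈ 0.9860

0.986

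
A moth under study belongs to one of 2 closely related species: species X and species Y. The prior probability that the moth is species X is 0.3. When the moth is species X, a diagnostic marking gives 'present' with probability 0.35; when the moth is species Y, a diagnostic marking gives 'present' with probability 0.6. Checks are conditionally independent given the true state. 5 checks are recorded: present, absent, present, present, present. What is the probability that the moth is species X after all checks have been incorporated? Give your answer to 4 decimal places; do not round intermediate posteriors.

After 'present': P(species X) = 0.35·0.3000 / (0.35·0.3000 + 0.6·0.7000) ≈ 0.2000
After 'absent': P(species X) = 0.65·0.2000 / (0.65·0.2000 + 0.4·0.8000) ≈ 0.2889
After 'present': P(species X) = 0.35·0.2889 / (0.35·0.2889 + 0.6·0.7111) ≈ 0.1916
After 'present': P(species X) = 0.35·0.1916 / (0.35·0.1916 + 0.6·0.8084) ≈ 0.1214
After 'present': P(species X) = 0.35·0.1214 / (0.35·0.1214 + 0.6·0.8786) ≈ 0.0746

0.0746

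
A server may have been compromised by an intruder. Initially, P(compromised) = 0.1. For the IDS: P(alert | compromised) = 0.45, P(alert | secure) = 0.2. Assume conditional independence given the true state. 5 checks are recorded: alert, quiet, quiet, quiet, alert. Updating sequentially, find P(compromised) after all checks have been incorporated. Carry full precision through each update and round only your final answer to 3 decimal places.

0.155

After 'alert': P(compromised) = 0.45·0.1000 / (0.45·0.1000 + 0.2·0.9000) ≈ 0.2000
After 'quiet': P(compromised) = 0.55·0.2000 / (0.55·0.2000 + 0.8·0.8000) ≈ 0.1467
After 'quiet': P(compromised) = 0.55·0.1467 / (0.55·0.1467 + 0.8·0.8533) ≈ 0.1057
After 'quiet': P(compromised) = 0.55·0.1057 / (0.55·0.1057 + 0.8·0.8943) ≈ 0.0751
After 'alert': P(compromised) = 0.45·0.0751 / (0.45·0.0751 + 0.2·0.9249) ≈ 0.1545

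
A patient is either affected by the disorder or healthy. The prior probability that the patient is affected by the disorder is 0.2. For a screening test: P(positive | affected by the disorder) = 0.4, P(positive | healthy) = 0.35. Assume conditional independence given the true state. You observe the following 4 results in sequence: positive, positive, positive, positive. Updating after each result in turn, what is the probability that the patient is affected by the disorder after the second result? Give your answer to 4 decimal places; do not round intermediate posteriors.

0.2462

After 'positive': P(affected) = 0.4·0.2000 / (0.4·0.2000 + 0.35·0.8000) ≈ 0.2222
After 'positive': P(affected) = 0.4·0.2222 / (0.4·0.2222 + 0.35·0.7778) ≈ 0.2462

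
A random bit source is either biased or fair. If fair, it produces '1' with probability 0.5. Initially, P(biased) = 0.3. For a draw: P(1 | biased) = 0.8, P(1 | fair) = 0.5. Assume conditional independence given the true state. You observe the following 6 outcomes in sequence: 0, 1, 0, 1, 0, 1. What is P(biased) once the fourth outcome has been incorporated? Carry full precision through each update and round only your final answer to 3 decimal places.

0.149

After '0': P(biased) = 0.2·0.3000 / (0.2·0.3000 + 0.5·0.7000) ≈ 0.1463
After '1': P(biased) = 0.8·0.1463 / (0.8·0.1463 + 0.5·0.8537) ≈ 0.2152
After '0': P(biased) = 0.2·0.2152 / (0.2·0.2152 + 0.5·0.7848) ≈ 0.0989
After '1': P(biased) = 0.8·0.0989 / (0.8·0.0989 + 0.5·0.9011) ≈ 0.1493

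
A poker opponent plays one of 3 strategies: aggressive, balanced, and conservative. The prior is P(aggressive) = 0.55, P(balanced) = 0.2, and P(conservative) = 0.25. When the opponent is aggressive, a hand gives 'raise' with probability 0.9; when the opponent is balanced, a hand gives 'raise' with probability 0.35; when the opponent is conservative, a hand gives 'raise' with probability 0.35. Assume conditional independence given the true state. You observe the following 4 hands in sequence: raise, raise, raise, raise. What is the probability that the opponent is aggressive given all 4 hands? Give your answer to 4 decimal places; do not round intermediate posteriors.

Each posterior becomes the prior for the next update.
After 'raise': normaliser = 0.9·0.5500 + 0.35·0.2000 + 0.35·0.2500; P(aggressive) ≈ 0.7586, P(balanced) ≈ 0.1073, P(conservative) ≈ 0.1341
After 'raise': normaliser = 0.9·0.7586 + 0.35·0.1073 + 0.35·0.1341; P(aggressive) ≈ 0.8899, P(balanced) ≈ 0.0489, P(conservative) ≈ 0.0612
After 'raise': normaliser = 0.9·0.8899 + 0.35·0.0489 + 0.35·0.0612; P(aggressive) ≈ 0.9541, P(balanced) ≈ 0.0204, P(conservative) ≈ 0.0255
After 'raise': normaliser = 0.9·0.9541 + 0.35·0.0204 + 0.35·0.0255; P(aggressive) ≈ 0.9816, P(balanced) ≈ 0.0082, P(conservative) ≈ 0.0102

0.9816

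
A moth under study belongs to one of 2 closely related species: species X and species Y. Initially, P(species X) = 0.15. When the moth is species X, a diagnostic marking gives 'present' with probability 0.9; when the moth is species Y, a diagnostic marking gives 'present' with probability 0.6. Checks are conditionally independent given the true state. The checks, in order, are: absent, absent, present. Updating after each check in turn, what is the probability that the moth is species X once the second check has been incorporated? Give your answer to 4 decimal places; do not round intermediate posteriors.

0.0109

After 'absent': P(species X) = 0.1·0.1500 / (0.1·0.1500 + 0.4·0.8500) ≈ 0.0423
After 'absent': P(species X) = 0.1·0.0423 / (0.1·0.0423 + 0.4·0.9577) ≈ 0.0109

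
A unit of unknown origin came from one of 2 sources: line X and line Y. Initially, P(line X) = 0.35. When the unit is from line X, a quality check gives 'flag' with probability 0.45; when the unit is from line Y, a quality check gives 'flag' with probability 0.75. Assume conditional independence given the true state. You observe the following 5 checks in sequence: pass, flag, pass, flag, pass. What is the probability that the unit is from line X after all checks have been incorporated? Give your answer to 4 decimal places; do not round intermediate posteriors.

After 'pass': P(line X) = 0.55·0.3500 / (0.55·0.3500 + 0.25·0.6500) ≈ 0.5423
After 'flag': P(line X) = 0.45·0.5423 / (0.45·0.5423 + 0.75·0.4577) ≈ 0.4155
After 'pass': P(line X) = 0.55·0.4155 / (0.55·0.4155 + 0.25·0.5845) ≈ 0.6099
After 'flag': P(line X) = 0.45·0.6099 / (0.45·0.6099 + 0.75·0.3901) ≈ 0.4841
After 'pass': P(line X) = 0.55·0.4841 / (0.55·0.4841 + 0.25·0.5159) ≈ 0.6736

0.6736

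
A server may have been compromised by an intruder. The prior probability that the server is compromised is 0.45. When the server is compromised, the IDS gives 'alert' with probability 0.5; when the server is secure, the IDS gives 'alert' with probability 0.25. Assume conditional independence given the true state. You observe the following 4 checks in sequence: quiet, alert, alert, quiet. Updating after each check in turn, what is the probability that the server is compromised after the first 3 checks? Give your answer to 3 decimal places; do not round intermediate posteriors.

After 'quiet': P(compromised) = 0.5·0.4500 / (0.5·0.4500 + 0.75·0.5500) ≈ 0.3529
After 'alert': P(compromised) = 0.5·0.3529 / (0.5·0.3529 + 0.25·0.6471) ≈ 0.5217
After 'alert': P(compromised) = 0.5·0.5217 / (0.5·0.5217 + 0.25·0.4783) ≈ 0.6857

0.686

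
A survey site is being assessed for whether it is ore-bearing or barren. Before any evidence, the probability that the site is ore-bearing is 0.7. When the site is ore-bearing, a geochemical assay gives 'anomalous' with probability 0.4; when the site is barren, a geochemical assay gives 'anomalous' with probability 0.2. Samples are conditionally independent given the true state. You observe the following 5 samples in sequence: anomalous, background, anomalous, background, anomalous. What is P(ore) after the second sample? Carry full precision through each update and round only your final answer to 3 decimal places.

0.778

After 'anomalous': P(ore) = 0.4·0.7000 / (0.4·0.7000 + 0.2·0.3000) ≈ 0.8235
After 'background': P(ore) = 0.6·0.8235 / (0.6·0.8235 + 0.8·0.1765) ≈ 0.7778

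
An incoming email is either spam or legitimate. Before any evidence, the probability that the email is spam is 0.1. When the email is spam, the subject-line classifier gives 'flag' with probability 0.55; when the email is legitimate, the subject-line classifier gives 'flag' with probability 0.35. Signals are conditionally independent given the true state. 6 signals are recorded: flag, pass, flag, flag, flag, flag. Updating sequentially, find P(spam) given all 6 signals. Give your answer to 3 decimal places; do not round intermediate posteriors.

After 'flag': P(spam) = 0.55·0.1000 / (0.55·0.1000 + 0.35·0.9000) ≈ 0.1486
After 'pass': P(spam) = 0.45·0.1486 / (0.45·0.1486 + 0.65·0.8514) ≈ 0.1078
After 'flag': P(spam) = 0.55·0.1078 / (0.55·0.1078 + 0.35·0.8922) ≈ 0.1596
After 'flag': P(spam) = 0.55·0.1596 / (0.55·0.1596 + 0.35·0.8404) ≈ 0.2299
After 'flag': P(spam) = 0.55·0.2299 / (0.55·0.2299 + 0.35·0.7701) ≈ 0.3193
After 'flag': P(spam) = 0.55·0.3193 / (0.55·0.3193 + 0.35·0.6807) ≈ 0.4243

0.424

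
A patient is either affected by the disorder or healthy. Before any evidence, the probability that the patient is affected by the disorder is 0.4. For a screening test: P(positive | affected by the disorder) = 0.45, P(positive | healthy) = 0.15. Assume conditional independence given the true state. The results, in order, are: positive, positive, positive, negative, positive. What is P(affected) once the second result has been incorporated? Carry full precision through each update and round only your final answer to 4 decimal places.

0.8571

After 'positive': P(affected) = 0.45·0.4000 / (0.45·0.4000 + 0.15·0.6000) ≈ 0.6667
After 'positive': P(affected) = 0.45·0.6667 / (0.45·0.6667 + 0.15·0.3333) ≈ 0.8571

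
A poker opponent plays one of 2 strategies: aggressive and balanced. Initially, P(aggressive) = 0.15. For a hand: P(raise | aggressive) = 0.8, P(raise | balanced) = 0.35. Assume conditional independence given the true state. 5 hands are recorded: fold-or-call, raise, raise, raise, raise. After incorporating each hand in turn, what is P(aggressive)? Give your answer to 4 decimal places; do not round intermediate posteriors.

0.5971

After 'fold-or-call': P(aggressive) = 0.2·0.1500 / (0.2·0.1500 + 0.65·0.8500) ≈ 0.0515
After 'raise': P(aggressive) = 0.8·0.0515 / (0.8·0.0515 + 0.35·0.9485) ≈ 0.1104
After 'raise': P(aggressive) = 0.8·0.1104 / (0.8·0.1104 + 0.35·0.8896) ≈ 0.2210
After 'raise': P(aggressive) = 0.8·0.2210 / (0.8·0.2210 + 0.35·0.7790) ≈ 0.3934
After 'raise': P(aggressive) = 0.8·0.3934 / (0.8·0.3934 + 0.35·0.6066) ≈ 0.5971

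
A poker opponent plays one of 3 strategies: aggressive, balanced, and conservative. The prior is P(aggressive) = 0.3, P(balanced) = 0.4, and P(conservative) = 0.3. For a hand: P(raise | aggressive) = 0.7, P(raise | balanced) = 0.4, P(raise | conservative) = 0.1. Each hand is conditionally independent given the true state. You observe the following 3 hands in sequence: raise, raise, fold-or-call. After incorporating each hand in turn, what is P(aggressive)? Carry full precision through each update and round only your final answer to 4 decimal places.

After 'raise': normaliser = 0.7·0.3000 + 0.4·0.4000 + 0.1·0.3000; P(aggressive) ≈ 0.5250, P(balanced) ≈ 0.4000, P(conservative) ≈ 0.0750
After 'raise': normaliser = 0.7·0.5250 + 0.4·0.4000 + 0.1·0.0750; P(aggressive) ≈ 0.6869, P(balanced) ≈ 0.2991, P(conservative) ≈ 0.0140
After 'fold-or-call': normaliser = 0.3·0.6869 + 0.6·0.2991 + 0.9·0.0140; P(aggressive) ≈ 0.5176, P(balanced) ≈ 0.4507, P(conservative) ≈ 0.0317

0.5176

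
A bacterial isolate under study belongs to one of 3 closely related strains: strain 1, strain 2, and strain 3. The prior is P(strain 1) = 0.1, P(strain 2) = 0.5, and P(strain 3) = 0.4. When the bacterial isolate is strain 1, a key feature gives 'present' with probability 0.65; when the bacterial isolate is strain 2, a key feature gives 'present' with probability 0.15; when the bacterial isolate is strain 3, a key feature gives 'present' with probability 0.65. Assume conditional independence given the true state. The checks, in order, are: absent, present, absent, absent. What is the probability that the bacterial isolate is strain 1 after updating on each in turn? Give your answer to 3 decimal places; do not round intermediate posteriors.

0.046

Apply Bayes' rule sequentially, carrying P(strain 1) forward.
After 'absent': normaliser = 0.35·0.1000 + 0.85·0.5000 + 0.35·0.4000; P(strain 1) ≈ 0.0583, P(strain 2) ≈ 0.7083, P(strain 3) ≈ 0.2333
After 'present': normaliser = 0.65·0.0583 + 0.15·0.7083 + 0.65·0.2333; P(strain 1) ≈ 0.1282, P(strain 2) ≈ 0.3592, P(strain 3) ≈ 0.5127
After 'absent': normaliser = 0.35·0.1282 + 0.85·0.3592 + 0.35·0.5127; P(strain 1) ≈ 0.0847, P(strain 2) ≈ 0.5765, P(strain 3) ≈ 0.3388
After 'absent': normaliser = 0.35·0.0847 + 0.85·0.5765 + 0.35·0.3388; P(strain 1) ≈ 0.0465, P(strain 2) ≈ 0.7677, P(strain 3) ≈ 0.1858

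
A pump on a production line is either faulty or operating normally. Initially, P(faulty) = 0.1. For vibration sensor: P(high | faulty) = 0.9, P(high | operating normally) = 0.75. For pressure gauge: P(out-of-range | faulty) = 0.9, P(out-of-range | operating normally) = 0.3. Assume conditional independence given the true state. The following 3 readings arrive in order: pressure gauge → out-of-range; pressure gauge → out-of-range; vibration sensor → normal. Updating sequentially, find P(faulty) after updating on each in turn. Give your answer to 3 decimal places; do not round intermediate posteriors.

0.286

After pressure gauge='out-of-range': P(faulty) = 0.9·0.1000 / (0.9·0.1000 + 0.3·0.9000) ≈ 0.2500
After pressure gauge='out-of-range': P(faulty) = 0.9·0.2500 / (0.9·0.2500 + 0.3·0.7500) ≈ 0.5000
After vibration sensor='normal': P(faulty) = 0.1·0.5000 / (0.1·0.5000 + 0.25·0.5000) ≈ 0.2857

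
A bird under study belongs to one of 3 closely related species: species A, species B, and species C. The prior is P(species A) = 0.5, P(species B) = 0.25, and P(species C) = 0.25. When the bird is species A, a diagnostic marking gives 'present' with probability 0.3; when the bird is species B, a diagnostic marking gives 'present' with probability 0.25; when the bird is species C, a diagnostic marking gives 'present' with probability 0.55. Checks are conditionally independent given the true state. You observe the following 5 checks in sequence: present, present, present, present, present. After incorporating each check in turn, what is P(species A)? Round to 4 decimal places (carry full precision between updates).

0.0865

Apply Bayes' rule sequentially, carrying P(species A) forward.
After 'present': normaliser = 0.3·0.5000 + 0.25·0.2500 + 0.55·0.2500; P(species A) ≈ 0.4286, P(species B) ≈ 0.1786, P(species C) ≈ 0.3929
After 'present': normaliser = 0.3·0.4286 + 0.25·0.1786 + 0.55·0.3929; P(species A) ≈ 0.3303, P(species B) ≈ 0.1147, P(species C) ≈ 0.5550
After 'present': normaliser = 0.3·0.3303 + 0.25·0.1147 + 0.55·0.5550; P(species A) ≈ 0.2288, P(species B) ≈ 0.0662, P(species C) ≈ 0.7050
After 'present': normaliser = 0.3·0.2288 + 0.25·0.0662 + 0.55·0.7050; P(species A) ≈ 0.1451, P(species B) ≈ 0.0350, P(species C) ≈ 0.8199
After 'present': normaliser = 0.3·0.1451 + 0.25·0.0350 + 0.55·0.8199; P(species A) ≈ 0.0865, P(species B) ≈ 0.0174, P(species C) ≈ 0.8961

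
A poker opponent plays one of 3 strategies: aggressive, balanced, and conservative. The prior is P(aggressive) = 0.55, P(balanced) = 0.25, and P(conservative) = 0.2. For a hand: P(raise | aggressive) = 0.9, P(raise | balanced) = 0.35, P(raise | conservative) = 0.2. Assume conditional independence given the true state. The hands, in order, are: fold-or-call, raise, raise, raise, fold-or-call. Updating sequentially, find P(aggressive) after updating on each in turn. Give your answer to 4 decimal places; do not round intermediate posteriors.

0.4193

After 'fold-or-call': normaliser = 0.1·0.5500 + 0.65·0.2500 + 0.8·0.2000; P(aggressive) ≈ 0.1457, P(balanced) ≈ 0.4305, P(conservative) ≈ 0.4238
After 'raise': normaliser = 0.9·0.1457 + 0.35·0.4305 + 0.2·0.4238; P(aggressive) ≈ 0.3577, P(balanced) ≈ 0.4110, P(conservative) ≈ 0.2313
After 'raise': normaliser = 0.9·0.3577 + 0.35·0.4110 + 0.2·0.2313; P(aggressive) ≈ 0.6287, P(balanced) ≈ 0.2809, P(conservative) ≈ 0.0903
After 'raise': normaliser = 0.9·0.6287 + 0.35·0.2809 + 0.2·0.0903; P(aggressive) ≈ 0.8294, P(balanced) ≈ 0.1441, P(conservative) ≈ 0.0265
After 'fold-or-call': normaliser = 0.1·0.8294 + 0.65·0.1441 + 0.8·0.0265; P(aggressive) ≈ 0.4193, P(balanced) ≈ 0.4736, P(conservative) ≈ 0.1071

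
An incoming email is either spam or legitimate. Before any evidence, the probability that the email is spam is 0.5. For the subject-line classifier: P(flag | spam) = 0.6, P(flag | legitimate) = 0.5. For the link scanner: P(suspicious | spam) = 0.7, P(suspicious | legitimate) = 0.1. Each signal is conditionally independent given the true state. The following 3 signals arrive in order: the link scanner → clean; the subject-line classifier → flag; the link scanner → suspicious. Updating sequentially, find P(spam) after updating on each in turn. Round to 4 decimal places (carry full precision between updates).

After the link scanner='clean': P(spam) = 0.3·0.5000 / (0.3·0.5000 + 0.9·0.5000) ≈ 0.2500
After the subject-line classifier='flag': P(spam) = 0.6·0.2500 / (0.6·0.2500 + 0.5·0.7500) ≈ 0.2857
After the link scanner='suspicious': P(spam) = 0.7·0.2857 / (0.7·0.2857 + 0.1·0.7143) ≈ 0.7368

0.7368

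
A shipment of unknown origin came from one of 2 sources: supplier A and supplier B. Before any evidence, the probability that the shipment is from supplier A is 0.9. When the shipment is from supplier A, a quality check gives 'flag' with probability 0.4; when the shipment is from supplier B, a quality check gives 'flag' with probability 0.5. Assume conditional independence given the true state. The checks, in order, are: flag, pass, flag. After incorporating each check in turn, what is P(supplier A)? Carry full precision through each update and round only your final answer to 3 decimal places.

0.874

After 'flag': P(supplier A) = 0.4·0.9000 / (0.4·0.9000 + 0.5·0.1000) ≈ 0.8780
After 'pass': P(supplier A) = 0.6·0.8780 / (0.6·0.8780 + 0.5·0.1220) ≈ 0.8963
After 'flag': P(supplier A) = 0.4·0.8963 / (0.4·0.8963 + 0.5·0.1037) ≈ 0.8736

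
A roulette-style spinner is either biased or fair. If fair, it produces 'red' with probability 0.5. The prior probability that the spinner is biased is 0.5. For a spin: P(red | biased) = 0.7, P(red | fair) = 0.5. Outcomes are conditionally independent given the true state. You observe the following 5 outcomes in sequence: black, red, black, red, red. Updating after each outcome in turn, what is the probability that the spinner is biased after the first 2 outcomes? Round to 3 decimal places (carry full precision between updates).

0.457

After 'black': P(biased) = 0.3·0.5000 / (0.3·0.5000 + 0.5·0.5000) ≈ 0.3750
After 'red': P(biased) = 0.7·0.3750 / (0.7·0.3750 + 0.5·0.6250) ≈ 0.4565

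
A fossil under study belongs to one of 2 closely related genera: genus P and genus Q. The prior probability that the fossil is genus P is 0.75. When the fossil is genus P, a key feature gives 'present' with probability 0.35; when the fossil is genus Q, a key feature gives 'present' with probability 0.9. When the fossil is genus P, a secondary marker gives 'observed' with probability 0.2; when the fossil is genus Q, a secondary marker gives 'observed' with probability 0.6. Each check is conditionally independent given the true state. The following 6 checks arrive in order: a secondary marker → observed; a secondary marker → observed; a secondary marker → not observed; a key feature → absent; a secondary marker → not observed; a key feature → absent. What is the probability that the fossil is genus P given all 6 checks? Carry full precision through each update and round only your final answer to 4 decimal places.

After a secondary marker='observed': P(genus P) = 0.2·0.7500 / (0.2·0.7500 + 0.6·0.2500) ≈ 0.5000
After a secondary marker='observed': P(genus P) = 0.2·0.5000 / (0.2·0.5000 + 0.6·0.5000) ≈ 0.2500
After a secondary marker='not observed': P(genus P) = 0.8·0.2500 / (0.8·0.2500 + 0.4·0.7500) ≈ 0.4000
After a key feature='absent': P(genus P) = 0.65·0.4000 / (0.65·0.4000 + 0.1·0.6000) ≈ 0.8125
After a secondary marker='not observed': P(genus P) = 0.8·0.8125 / (0.8·0.8125 + 0.4·0.1875) ≈ 0.8966
After a key feature='absent': P(genus P) = 0.65·0.8966 / (0.65·0.8966 + 0.1·0.1034) ≈ 0.9826

0.9826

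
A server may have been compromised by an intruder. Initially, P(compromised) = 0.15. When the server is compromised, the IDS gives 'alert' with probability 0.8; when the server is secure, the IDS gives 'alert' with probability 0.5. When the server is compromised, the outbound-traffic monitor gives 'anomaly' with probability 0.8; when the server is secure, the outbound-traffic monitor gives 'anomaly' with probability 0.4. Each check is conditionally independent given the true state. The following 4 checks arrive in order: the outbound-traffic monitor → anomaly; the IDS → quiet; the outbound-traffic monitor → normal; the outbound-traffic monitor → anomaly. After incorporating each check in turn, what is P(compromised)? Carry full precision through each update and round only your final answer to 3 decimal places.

After the outbound-traffic monitor='anomaly': P(compromised) = 0.8·0.1500 / (0.8·0.1500 + 0.4·0.8500) ≈ 0.2609
After the IDS='quiet': P(compromised) = 0.2·0.2609 / (0.2·0.2609 + 0.5·0.7391) ≈ 0.1237
After the outbound-traffic monitor='normal': P(compromised) = 0.2·0.1237 / (0.2·0.1237 + 0.6·0.8763) ≈ 0.0449
After the outbound-traffic monitor='anomaly': P(compromised) = 0.8·0.0449 / (0.8·0.0449 + 0.4·0.9551) ≈ 0.0860

0.086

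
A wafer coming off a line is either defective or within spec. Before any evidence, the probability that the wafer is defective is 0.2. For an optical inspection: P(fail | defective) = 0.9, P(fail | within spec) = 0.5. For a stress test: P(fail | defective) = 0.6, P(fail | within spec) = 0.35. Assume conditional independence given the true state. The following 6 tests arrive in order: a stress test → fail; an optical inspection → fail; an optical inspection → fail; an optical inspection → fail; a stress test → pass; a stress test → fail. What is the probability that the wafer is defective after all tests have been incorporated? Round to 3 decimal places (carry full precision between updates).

After a stress test='fail': P(defective) = 0.6·0.2000 / (0.6·0.2000 + 0.35·0.8000) ≈ 0.3000
After an optical inspection='fail': P(defective) = 0.9·0.3000 / (0.9·0.3000 + 0.5·0.7000) ≈ 0.4355
After an optical inspection='fail': P(defective) = 0.9·0.4355 / (0.9·0.4355 + 0.5·0.5645) ≈ 0.5813
After an optical inspection='fail': P(defective) = 0.9·0.5813 / (0.9·0.5813 + 0.5·0.4187) ≈ 0.7142
After a stress test='pass': P(defective) = 0.4·0.7142 / (0.4·0.7142 + 0.65·0.2858) ≈ 0.6060
After a stress test='fail': P(defective) = 0.6·0.6060 / (0.6·0.6060 + 0.35·0.3940) ≈ 0.7250

0.725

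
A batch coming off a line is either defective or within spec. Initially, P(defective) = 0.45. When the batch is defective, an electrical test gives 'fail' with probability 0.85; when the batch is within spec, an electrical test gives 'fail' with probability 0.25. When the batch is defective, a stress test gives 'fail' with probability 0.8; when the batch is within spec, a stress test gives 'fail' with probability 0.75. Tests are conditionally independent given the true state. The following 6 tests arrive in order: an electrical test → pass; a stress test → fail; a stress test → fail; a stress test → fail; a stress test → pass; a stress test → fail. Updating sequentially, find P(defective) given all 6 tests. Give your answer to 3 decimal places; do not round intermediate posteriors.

0.145

After an electrical test='pass': P(defective) = 0.15·0.4500 / (0.15·0.4500 + 0.75·0.5500) ≈ 0.1406
After a stress test='fail': P(defective) = 0.8·0.1406 / (0.8·0.1406 + 0.75·0.8594) ≈ 0.1486
After a stress test='fail': P(defective) = 0.8·0.1486 / (0.8·0.1486 + 0.75·0.8514) ≈ 0.1570
After a stress test='fail': P(defective) = 0.8·0.1570 / (0.8·0.1570 + 0.75·0.8430) ≈ 0.1657
After a stress test='pass': P(defective) = 0.2·0.1657 / (0.2·0.1657 + 0.25·0.8343) ≈ 0.1371
After a stress test='fail': P(defective) = 0.8·0.1371 / (0.8·0.1371 + 0.75·0.8629) ≈ 0.1449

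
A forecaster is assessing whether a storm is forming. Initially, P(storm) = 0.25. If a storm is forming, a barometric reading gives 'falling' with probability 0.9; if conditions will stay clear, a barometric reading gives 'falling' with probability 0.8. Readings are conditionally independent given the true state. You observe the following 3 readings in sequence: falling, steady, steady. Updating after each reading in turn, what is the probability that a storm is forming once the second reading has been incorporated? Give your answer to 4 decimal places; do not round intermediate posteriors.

0.1579

Each posterior becomes the prior for the next update.
After 'falling': P(storm) = 0.9·0.2500 / (0.9·0.2500 + 0.8·0.7500) ≈ 0.2727
After 'steady': P(storm) = 0.1·0.2727 / (0.1·0.2727 + 0.2·0.7273) ≈ 0.1579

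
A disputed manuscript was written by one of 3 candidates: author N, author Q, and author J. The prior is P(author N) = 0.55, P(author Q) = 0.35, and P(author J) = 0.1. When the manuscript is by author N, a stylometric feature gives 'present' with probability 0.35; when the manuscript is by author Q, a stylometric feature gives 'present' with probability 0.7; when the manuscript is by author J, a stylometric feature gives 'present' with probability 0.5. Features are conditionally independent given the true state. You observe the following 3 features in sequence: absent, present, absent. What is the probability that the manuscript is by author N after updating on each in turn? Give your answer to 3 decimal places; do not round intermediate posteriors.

After 'absent': normaliser = 0.65·0.5500 + 0.3·0.3500 + 0.5·0.1000; P(author N) ≈ 0.6976, P(author Q) ≈ 0.2049, P(author J) ≈ 0.0976
After 'present': normaliser = 0.35·0.6976 + 0.7·0.2049 + 0.5·0.0976; P(author N) ≈ 0.5595, P(author Q) ≈ 0.3287, P(author J) ≈ 0.1118
After 'absent': normaliser = 0.65·0.5595 + 0.3·0.3287 + 0.5·0.1118; P(author N) ≈ 0.7018, P(author Q) ≈ 0.1903, P(author J) ≈ 0.1079

0.702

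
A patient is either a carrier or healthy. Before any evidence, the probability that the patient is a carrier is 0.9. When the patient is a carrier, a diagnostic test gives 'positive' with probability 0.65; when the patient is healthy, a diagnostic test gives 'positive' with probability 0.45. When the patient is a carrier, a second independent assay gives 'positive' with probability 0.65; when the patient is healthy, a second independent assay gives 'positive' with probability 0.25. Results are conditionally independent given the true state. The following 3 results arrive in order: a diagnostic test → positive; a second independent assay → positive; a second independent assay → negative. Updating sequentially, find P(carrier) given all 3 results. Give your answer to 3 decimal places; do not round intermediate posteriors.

After a diagnostic test='positive': P(carrier) = 0.65·0.9000 / (0.65·0.9000 + 0.45·0.1000) ≈ 0.9286
After a second independent assay='positive': P(carrier) = 0.65·0.9286 / (0.65·0.9286 + 0.25·0.0714) ≈ 0.9713
After a second independent assay='negative': P(carrier) = 0.35·0.9713 / (0.35·0.9713 + 0.75·0.0287) ≈ 0.9404

0.940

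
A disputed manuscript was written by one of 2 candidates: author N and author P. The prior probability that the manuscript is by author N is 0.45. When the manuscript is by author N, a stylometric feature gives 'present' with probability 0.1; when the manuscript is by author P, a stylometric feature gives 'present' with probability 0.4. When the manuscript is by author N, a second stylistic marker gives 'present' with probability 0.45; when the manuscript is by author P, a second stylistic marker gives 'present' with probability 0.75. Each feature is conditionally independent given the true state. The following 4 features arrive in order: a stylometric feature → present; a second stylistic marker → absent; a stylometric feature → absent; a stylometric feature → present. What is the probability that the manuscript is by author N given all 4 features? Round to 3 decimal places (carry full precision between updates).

After a stylometric feature='present': P(author N) = 0.1·0.4500 / (0.1·0.4500 + 0.4·0.5500) ≈ 0.1698
After a second stylistic marker='absent': P(author N) = 0.55·0.1698 / (0.55·0.1698 + 0.25·0.8302) ≈ 0.3103
After a stylometric feature='absent': P(author N) = 0.9·0.3103 / (0.9·0.3103 + 0.6·0.6897) ≈ 0.4030
After a stylometric feature='present': P(author N) = 0.1·0.4030 / (0.1·0.4030 + 0.4·0.5970) ≈ 0.1444

0.144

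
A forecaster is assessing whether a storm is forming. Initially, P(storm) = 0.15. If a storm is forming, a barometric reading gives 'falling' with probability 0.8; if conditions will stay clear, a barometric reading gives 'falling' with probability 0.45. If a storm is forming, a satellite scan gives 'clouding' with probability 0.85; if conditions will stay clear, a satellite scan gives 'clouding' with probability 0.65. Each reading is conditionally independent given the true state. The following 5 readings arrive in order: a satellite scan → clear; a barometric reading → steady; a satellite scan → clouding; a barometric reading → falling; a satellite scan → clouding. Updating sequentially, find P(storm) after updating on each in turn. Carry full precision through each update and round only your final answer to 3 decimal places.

0.077

After a satellite scan='clear': P(storm) = 0.15·0.1500 / (0.15·0.1500 + 0.35·0.8500) ≈ 0.0703
After a barometric reading='steady': P(storm) = 0.2·0.0703 / (0.2·0.0703 + 0.55·0.9297) ≈ 0.0268
After a satellite scan='clouding': P(storm) = 0.85·0.0268 / (0.85·0.0268 + 0.65·0.9732) ≈ 0.0347
After a barometric reading='falling': P(storm) = 0.8·0.0347 / (0.8·0.0347 + 0.45·0.9653) ≈ 0.0601
After a satellite scan='clouding': P(storm) = 0.85·0.0601 / (0.85·0.0601 + 0.65·0.9399) ≈ 0.0772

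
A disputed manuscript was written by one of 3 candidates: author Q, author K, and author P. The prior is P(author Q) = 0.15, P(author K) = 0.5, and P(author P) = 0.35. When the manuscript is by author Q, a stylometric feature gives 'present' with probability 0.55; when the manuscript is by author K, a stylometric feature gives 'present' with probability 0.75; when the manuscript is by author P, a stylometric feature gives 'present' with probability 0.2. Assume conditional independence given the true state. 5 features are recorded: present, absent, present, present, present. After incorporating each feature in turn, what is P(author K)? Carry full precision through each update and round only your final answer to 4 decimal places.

0.8565

After 'present': normaliser = 0.55·0.1500 + 0.75·0.5000 + 0.2·0.3500; P(author Q) ≈ 0.1564, P(author K) ≈ 0.7109, P(author P) ≈ 0.1327
After 'absent': normaliser = 0.45·0.1564 + 0.25·0.7109 + 0.8·0.1327; P(author Q) ≈ 0.1987, P(author K) ≈ 0.5017, P(author P) ≈ 0.2997
After 'present': normaliser = 0.55·0.1987 + 0.75·0.5017 + 0.2·0.2997; P(author Q) ≈ 0.2003, P(author K) ≈ 0.6898, P(author P) ≈ 0.1099
After 'present': normaliser = 0.55·0.2003 + 0.75·0.6898 + 0.2·0.1099; P(author Q) ≈ 0.1696, P(author K) ≈ 0.7965, P(author P) ≈ 0.0338
After 'present': normaliser = 0.55·0.1696 + 0.75·0.7965 + 0.2·0.0338; P(author Q) ≈ 0.1338, P(author K) ≈ 0.8565, P(author P) ≈ 0.0097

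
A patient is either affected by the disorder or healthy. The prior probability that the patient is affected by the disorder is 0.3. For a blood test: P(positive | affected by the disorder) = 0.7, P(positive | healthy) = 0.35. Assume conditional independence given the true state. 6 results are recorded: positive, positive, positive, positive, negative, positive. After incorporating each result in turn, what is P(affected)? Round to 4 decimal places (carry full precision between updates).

Each posterior becomes the prior for the next update.
After 'positive': P(affected) = 0.7·0.3000 / (0.7·0.3000 + 0.35·0.7000) ≈ 0.4615
After 'positive': P(affected) = 0.7·0.4615 / (0.7·0.4615 + 0.35·0.5385) ≈ 0.6316
After 'positive': P(affected) = 0.7·0.6316 / (0.7·0.6316 + 0.35·0.3684) ≈ 0.7742
After 'positive': P(affected) = 0.7·0.7742 / (0.7·0.7742 + 0.35·0.2258) ≈ 0.8727
After 'negative': P(affected) = 0.3·0.8727 / (0.3·0.8727 + 0.65·0.1273) ≈ 0.7599
After 'positive': P(affected) = 0.7·0.7599 / (0.7·0.7599 + 0.35·0.2401) ≈ 0.8636

0.8636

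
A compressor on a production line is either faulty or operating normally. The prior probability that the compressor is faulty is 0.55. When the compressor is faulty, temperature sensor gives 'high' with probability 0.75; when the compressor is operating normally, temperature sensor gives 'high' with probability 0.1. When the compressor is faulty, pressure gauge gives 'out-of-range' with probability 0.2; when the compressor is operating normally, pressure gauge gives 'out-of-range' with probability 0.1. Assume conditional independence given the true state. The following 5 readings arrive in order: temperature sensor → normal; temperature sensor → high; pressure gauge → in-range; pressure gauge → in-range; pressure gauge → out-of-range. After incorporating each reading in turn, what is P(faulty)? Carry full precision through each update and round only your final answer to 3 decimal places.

Apply Bayes' rule sequentially, carrying P(faulty) forward.
After temperature sensor='normal': P(faulty) = 0.25·0.5500 / (0.25·0.5500 + 0.9·0.4500) ≈ 0.2535
After temperature sensor='high': P(faulty) = 0.75·0.2535 / (0.75·0.2535 + 0.1·0.7465) ≈ 0.7180
After pressure gauge='in-range': P(faulty) = 0.8·0.7180 / (0.8·0.7180 + 0.9·0.2820) ≈ 0.6936
After pressure gauge='in-range': P(faulty) = 0.8·0.6936 / (0.8·0.6936 + 0.9·0.3064) ≈ 0.6680
After pressure gauge='out-of-range': P(faulty) = 0.2·0.6680 / (0.2·0.6680 + 0.1·0.3320) ≈ 0.8009

0.801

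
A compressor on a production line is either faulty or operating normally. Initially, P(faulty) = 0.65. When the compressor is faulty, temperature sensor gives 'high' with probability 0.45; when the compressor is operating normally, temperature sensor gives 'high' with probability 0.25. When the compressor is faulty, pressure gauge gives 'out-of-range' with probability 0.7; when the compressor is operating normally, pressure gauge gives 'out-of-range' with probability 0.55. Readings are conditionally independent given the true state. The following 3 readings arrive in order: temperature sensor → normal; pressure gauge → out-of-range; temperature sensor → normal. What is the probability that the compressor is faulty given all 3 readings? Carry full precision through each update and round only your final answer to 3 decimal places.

After temperature sensor='normal': P(faulty) = 0.55·0.6500 / (0.55·0.6500 + 0.75·0.3500) ≈ 0.5766
After pressure gauge='out-of-range': P(faulty) = 0.7·0.5766 / (0.7·0.5766 + 0.55·0.4234) ≈ 0.6341
After temperature sensor='normal': P(faulty) = 0.55·0.6341 / (0.55·0.6341 + 0.75·0.3659) ≈ 0.5597

0.560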